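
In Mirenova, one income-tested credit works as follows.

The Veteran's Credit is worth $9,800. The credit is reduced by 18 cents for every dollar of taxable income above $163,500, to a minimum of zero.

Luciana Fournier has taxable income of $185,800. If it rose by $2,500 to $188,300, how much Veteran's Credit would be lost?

$450

At $185,800 — 18% of the $22,300 excess over $163,500 is $4,014; credit = $9,800 − $4,014 = $5,786.
At $188,300 — 18% of the $24,800 excess over $163,500 is $4,464; credit = $9,800 − $4,464 = $5,336.
Lost: $5,786 − $5,336 = $450.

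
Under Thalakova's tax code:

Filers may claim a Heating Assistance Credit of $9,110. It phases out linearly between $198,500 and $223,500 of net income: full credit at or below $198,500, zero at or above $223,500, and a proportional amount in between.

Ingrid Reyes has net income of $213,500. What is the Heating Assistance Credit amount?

$3,644

Heating Assistance Credit: $213,500 is $15,000 into a $25,000 phase-out range, leaving 10,000/25,000 of the credit: $9,110 × 10,000/25,000 = $3,644.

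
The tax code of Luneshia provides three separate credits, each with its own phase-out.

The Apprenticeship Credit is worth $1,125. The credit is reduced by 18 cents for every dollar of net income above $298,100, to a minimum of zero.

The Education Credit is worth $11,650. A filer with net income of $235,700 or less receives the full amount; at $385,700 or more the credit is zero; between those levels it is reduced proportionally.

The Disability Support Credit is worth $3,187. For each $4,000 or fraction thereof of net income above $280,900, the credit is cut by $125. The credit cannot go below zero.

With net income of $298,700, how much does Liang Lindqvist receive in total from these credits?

Apprenticeship Credit: 18% of the $600 excess over $298,100 is $108; credit = $1,125 − $108 = $1,017.
Education Credit: $298,700 is $63,000 into a $150,000 phase-out range, leaving 87,000/150,000 of the credit: $11,650 × 87,000/150,000 = $6,757.
Disability Support Credit: income exceeds $280,900 by $17,800, which is 5 full-or-partial $4,000 increments; reduction = 5 × $125 = $625, leaving $2,562.
Total: $1,017 + $6,757 + $2,562 = $10,336.

$10,336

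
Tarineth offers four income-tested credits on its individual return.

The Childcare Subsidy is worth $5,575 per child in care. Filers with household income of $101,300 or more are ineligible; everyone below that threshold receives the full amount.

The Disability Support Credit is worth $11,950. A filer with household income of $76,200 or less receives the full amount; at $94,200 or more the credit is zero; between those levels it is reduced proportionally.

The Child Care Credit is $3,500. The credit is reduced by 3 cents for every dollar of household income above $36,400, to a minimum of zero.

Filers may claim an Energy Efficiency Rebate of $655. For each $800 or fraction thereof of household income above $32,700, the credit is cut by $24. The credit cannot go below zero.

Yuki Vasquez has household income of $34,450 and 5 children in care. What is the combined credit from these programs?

Childcare Subsidy: base = 5 × $5,575 = $27,875. $34,450 is below the $101,300 cutoff, so the full $27,875 applies.
Disability Support Credit: $34,450 is at or below the $76,200 threshold, so the full $11,950 applies.
Child Care Credit: $34,450 is at or below the $36,400 threshold, so the full $3,500 applies.
Energy Efficiency Rebate: income exceeds $32,700 by $1,750, which is 3 full-or-partial $800 increments; reduction = 3 × $24 = $72, leaving $583.
Total: $27,875 + $11,950 + $3,500 + $583 = $43,908.

$43,908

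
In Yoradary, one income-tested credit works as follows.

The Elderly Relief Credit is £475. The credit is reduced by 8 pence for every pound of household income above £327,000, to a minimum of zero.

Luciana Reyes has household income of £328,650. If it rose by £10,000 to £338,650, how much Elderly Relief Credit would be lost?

£343

At £328,650 — 8% of the £1,650 excess over £327,000 is £132; credit = £475 − £132 = £343.
At £338,650 — 8% of the £11,650 excess over £327,000 is £932 ≥ base, so the credit is £0.
Lost: £343 − £0 = £343.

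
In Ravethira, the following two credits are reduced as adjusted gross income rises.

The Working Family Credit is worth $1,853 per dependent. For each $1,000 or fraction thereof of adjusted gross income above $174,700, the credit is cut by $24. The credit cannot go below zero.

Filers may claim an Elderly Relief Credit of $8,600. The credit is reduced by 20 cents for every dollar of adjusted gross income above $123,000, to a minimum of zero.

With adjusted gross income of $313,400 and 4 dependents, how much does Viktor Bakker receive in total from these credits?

$4,076

Working Family Credit: base = 4 × $1,853 = $7,412. income exceeds $174,700 by $138,700, which is 139 full-or-partial $1,000 increments; reduction = 139 × $24 = $3,336, leaving $4,076.
Elderly Relief Credit: 20% of the $190,400 excess over $123,000 is $38,080 ≥ base, so the credit is $0.
Total: $4,076 + $0 = $4,076.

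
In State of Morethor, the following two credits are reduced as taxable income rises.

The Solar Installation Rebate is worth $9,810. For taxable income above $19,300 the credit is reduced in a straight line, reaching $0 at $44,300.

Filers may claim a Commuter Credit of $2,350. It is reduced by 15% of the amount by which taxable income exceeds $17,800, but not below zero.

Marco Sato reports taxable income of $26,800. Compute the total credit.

Solar Installation Rebate: $26,800 is $7,500 into a $25,000 phase-out range, leaving 17,500/25,000 of the credit: $9,810 × 17,500/25,000 = $6,867.
Commuter Credit: 15% of the $9,000 excess over $17,800 is $1,350; credit = $2,350 − $1,350 = $1,000.
Total: $6,867 + $1,000 = $7,867.

$7,867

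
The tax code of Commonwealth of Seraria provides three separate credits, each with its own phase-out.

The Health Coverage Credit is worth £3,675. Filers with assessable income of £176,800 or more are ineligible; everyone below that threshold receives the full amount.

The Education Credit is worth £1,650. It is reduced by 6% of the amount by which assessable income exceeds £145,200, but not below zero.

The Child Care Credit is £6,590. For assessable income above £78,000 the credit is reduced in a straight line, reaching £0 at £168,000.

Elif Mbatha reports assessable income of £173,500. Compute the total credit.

Health Coverage Credit: £173,500 is below the £176,800 cutoff, so the full £3,675 applies.
Education Credit: 6% of the £28,300 excess over £145,200 is £1,698 ≥ base, so the credit is £0.
Child Care Credit: £173,500 is at or above £168,000, so the credit is £0.
Total: £3,675 + £0 + £0 = £3,675.

£3,675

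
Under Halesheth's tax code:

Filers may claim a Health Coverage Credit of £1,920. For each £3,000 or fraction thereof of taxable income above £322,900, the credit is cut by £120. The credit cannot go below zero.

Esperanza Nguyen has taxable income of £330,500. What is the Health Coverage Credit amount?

£1,560

Health Coverage Credit: income exceeds £322,900 by £7,600, which is 3 full-or-partial £3,000 increments; reduction = 3 × £120 = £360, leaving £1,560.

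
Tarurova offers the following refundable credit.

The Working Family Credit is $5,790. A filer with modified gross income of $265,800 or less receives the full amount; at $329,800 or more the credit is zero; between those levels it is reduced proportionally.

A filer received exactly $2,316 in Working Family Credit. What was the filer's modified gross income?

$2,316 is 2,316/5,790 of the full $5,790, so 3,474/5,790 of the $64,000 range has been used: income = $265,800 + $64,000 × 3,474/5,790 = $304,200.

$304,200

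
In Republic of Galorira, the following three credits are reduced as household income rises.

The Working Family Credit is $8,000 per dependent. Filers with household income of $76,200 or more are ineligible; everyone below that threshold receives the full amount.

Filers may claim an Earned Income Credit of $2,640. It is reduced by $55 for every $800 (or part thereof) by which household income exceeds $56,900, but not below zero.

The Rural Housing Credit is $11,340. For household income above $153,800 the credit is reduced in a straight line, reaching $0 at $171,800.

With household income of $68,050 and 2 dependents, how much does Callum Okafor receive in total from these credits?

$29,210

Working Family Credit: base = 2 × $8,000 = $16,000. $68,050 is below the $76,200 cutoff, so the full $16,000 applies.
Earned Income Credit: income exceeds $56,900 by $11,150, which is 14 full-or-partial $800 increments; reduction = 14 × $55 = $770, leaving $1,870.
Rural Housing Credit: $68,050 is at or below the $153,800 threshold, so the full $11,340 applies.
Total: $16,000 + $1,870 + $11,340 = $29,210.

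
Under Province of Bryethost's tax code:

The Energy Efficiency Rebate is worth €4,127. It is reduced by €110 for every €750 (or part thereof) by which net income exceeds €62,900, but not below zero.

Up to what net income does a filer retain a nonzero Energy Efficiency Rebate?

€90,650

After 37 increments the reduction is 37 × €110 = €4,070, leaving €57; one more increment wipes it out. Increment 37 ends at excess 37 × €750 = €27,750, so the highest qualifying income is €62,900 + €27,750 = €90,650.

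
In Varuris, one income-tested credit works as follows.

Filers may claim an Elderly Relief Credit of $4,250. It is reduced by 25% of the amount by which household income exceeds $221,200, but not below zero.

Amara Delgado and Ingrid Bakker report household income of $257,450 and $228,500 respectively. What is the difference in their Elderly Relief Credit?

$2,425

Amara ($257,450): Elderly Relief Credit: 25% of the $36,250 excess over $221,200 is $9,062.50 ≥ base, so the credit is $0.
Ingrid ($228,500): Elderly Relief Credit: 25% of the $7,300 excess over $221,200 is $1,825; credit = $4,250 − $1,825 = $2,425.
Difference: |$0 − $2,425| = $2,425.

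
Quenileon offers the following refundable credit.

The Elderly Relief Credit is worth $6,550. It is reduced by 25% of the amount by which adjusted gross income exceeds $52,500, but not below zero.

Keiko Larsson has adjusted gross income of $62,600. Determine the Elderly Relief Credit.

$4,025

Elderly Relief Credit: 25% of the $10,100 excess over $52,500 is $2,525; credit = $6,550 − $2,525 = $4,025.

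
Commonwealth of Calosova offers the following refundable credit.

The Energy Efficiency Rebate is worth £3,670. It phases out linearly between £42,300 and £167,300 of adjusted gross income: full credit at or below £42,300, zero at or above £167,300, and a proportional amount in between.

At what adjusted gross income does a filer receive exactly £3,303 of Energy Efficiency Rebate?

£3,303 is 3,303/3,670 of the full £3,670, so 367/3,670 of the £125,000 range has been used: income = £42,300 + £125,000 × 367/3,670 = £54,800.

£54,800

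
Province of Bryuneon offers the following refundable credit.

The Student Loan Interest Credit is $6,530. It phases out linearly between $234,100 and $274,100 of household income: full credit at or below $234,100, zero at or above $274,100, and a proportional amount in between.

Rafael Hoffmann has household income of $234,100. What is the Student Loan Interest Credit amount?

Student Loan Interest Credit: $234,100 is at or below the $234,100 threshold, so the full $6,530 applies.

$6,530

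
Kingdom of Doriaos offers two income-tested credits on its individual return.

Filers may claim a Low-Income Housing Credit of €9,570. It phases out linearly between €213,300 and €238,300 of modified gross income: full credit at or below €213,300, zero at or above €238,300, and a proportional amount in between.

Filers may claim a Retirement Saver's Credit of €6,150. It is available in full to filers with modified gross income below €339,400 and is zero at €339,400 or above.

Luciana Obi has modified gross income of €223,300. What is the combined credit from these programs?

€11,892

Low-Income Housing Credit: €223,300 is €10,000 into a €25,000 phase-out range, leaving 15,000/25,000 of the credit: €9,570 × 15,000/25,000 = €5,742.
Retirement Saver's Credit: €223,300 is below the €339,400 cutoff, so the full €6,150 applies.
Total: €5,742 + €6,150 = €11,892.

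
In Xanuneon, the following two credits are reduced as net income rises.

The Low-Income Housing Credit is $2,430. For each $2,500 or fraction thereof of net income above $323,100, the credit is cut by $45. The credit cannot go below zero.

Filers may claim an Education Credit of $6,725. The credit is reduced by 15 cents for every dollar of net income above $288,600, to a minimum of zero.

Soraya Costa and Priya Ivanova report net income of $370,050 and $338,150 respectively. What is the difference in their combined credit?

Soraya ($370,050): Low-Income Housing Credit: income exceeds $323,100 by $46,950, which is 19 full-or-partial $2,500 increments; reduction = 19 × $45 = $855, leaving $1,575. Education Credit: 15% of the $81,450 excess over $288,600 is $12,217.50 ≥ base, so the credit is $0. total $1,575 + $0 = $1,575
Priya ($338,150): Low-Income Housing Credit: income exceeds $323,100 by $15,050, which is 7 full-or-partial $2,500 increments; reduction = 7 × $45 = $315, leaving $2,115. Education Credit: 15% of the $49,550 excess over $288,600 is $7,432.50 ≥ base, so the credit is $0. total $2,115 + $0 = $2,115
Difference: |$1,575 − $2,115| = $540.

$540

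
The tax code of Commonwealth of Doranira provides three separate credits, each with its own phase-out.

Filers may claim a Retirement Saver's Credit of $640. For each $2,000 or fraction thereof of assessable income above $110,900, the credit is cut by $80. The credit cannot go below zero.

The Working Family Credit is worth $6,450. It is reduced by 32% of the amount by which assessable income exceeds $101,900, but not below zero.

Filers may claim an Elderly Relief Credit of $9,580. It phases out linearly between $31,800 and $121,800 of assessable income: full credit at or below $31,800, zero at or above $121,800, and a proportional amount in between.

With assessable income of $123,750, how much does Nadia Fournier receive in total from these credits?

$80

Retirement Saver's Credit: income exceeds $110,900 by $12,850, which is 7 full-or-partial $2,000 increments; reduction = 7 × $80 = $560, leaving $80.
Working Family Credit: 32% of the $21,850 excess over $101,900 is $6,992 ≥ base, so the credit is $0.
Elderly Relief Credit: $123,750 is at or above $121,800, so the credit is $0.
Total: $80 + $0 + $0 = $80.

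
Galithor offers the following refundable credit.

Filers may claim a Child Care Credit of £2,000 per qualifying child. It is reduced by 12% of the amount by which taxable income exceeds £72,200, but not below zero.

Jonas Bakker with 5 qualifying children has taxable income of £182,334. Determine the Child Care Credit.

Child Care Credit: base = 5 × £2,000 = £10,000. 12% of the £110,134 excess over £72,200 is £13,216.08 ≥ base, so the credit is £0.

£0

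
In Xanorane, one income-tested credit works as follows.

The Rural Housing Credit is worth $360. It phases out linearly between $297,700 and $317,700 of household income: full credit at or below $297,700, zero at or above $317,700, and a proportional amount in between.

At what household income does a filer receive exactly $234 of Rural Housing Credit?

$304,700

$234 is 234/360 of the full $360, so 126/360 of the $20,000 range has been used: income = $297,700 + $20,000 × 126/360 = $304,700.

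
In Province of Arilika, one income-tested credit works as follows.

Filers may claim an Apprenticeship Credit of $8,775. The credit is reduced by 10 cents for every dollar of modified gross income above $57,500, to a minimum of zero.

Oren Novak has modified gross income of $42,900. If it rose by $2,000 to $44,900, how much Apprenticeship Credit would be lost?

$0

At $42,900 — $42,900 is at or below the $57,500 threshold, so the full $8,775 applies.
At $44,900 — $44,900 is at or below the $57,500 threshold, so the full $8,775 applies.
Lost: $8,775 − $8,775 = $0.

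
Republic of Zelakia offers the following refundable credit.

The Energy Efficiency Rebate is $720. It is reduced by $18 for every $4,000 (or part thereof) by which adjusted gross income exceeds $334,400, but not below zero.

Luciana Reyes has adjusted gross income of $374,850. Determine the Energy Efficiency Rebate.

Energy Efficiency Rebate: income exceeds $334,400 by $40,450, which is 11 full-or-partial $4,000 increments; reduction = 11 × $18 = $198, leaving $522.

$522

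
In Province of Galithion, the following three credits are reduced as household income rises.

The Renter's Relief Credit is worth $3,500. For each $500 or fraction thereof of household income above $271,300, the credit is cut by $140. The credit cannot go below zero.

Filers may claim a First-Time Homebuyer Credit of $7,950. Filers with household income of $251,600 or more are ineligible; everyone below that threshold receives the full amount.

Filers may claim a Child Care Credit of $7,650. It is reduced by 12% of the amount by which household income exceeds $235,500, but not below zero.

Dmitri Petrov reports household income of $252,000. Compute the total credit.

$9,170

Renter's Relief Credit: $252,000 is at or below the $271,300 threshold, so the full $3,500 applies.
First-Time Homebuyer Credit: $252,000 meets or exceeds the $251,600 cutoff, so the credit is $0.
Child Care Credit: 12% of the $16,500 excess over $235,500 is $1,980; credit = $7,650 − $1,980 = $5,670.
Total: $3,500 + $0 + $5,670 = $9,170.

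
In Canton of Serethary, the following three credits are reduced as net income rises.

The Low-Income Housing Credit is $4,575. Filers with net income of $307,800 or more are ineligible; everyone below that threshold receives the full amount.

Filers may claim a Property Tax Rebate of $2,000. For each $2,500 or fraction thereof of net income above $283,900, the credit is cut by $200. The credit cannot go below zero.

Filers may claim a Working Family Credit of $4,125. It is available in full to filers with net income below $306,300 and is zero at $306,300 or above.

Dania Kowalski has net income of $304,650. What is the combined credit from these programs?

Low-Income Housing Credit: $304,650 is below the $307,800 cutoff, so the full $4,575 applies.
Property Tax Rebate: income exceeds $283,900 by $20,750, which is 9 full-or-partial $2,500 increments; reduction = 9 × $200 = $1,800, leaving $200.
Working Family Credit: $304,650 is below the $306,300 cutoff, so the full $4,125 applies.
Total: $4,575 + $200 + $4,125 = $8,900.

$8,900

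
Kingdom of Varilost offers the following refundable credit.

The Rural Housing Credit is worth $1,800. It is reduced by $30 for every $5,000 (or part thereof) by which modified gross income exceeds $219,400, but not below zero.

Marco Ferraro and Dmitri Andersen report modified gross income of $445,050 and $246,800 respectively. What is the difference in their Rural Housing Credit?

$1,200

Marco ($445,050): Rural Housing Credit: income exceeds $219,400 by $225,650, which is 46 full-or-partial $5,000 increments; reduction = 46 × $30 = $1,380, leaving $420.
Dmitri ($246,800): Rural Housing Credit: income exceeds $219,400 by $27,400, which is 6 full-or-partial $5,000 increments; reduction = 6 × $30 = $180, leaving $1,620.
Difference: |$420 − $1,620| = $1,200.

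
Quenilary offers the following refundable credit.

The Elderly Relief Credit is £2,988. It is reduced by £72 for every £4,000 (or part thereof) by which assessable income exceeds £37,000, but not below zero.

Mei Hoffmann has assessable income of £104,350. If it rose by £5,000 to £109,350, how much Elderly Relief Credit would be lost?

At £104,350 — income exceeds £37,000 by £67,350, which is 17 full-or-partial £4,000 increments; reduction = 17 × £72 = £1,224, leaving £1,764.
At £109,350 — income exceeds £37,000 by £72,350, which is 19 full-or-partial £4,000 increments; reduction = 19 × £72 = £1,368, leaving £1,620.
Lost: £1,764 − £1,620 = £144.

£144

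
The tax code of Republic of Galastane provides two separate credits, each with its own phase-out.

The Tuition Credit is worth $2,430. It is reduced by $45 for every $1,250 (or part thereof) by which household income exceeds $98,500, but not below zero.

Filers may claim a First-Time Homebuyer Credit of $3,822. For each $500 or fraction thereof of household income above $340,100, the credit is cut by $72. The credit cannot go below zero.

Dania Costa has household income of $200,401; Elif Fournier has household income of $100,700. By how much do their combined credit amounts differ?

$2,340

Dania ($200,401): Tuition Credit: income exceeds $98,500 by $101,901 → 82 increments × $45 = $3,690 ≥ base, so the credit is $0. First-Time Homebuyer Credit: $200,401 is at or below the $340,100 threshold, so the full $3,822 applies. total $0 + $3,822 = $3,822
Elif ($100,700): Tuition Credit: income exceeds $98,500 by $2,200, which is 2 full-or-partial $1,250 increments; reduction = 2 × $45 = $90, leaving $2,340. First-Time Homebuyer Credit: $100,700 is at or below the $340,100 threshold, so the full $3,822 applies. total $2,340 + $3,822 = $6,162
Difference: |$3,822 − $6,162| = $2,340.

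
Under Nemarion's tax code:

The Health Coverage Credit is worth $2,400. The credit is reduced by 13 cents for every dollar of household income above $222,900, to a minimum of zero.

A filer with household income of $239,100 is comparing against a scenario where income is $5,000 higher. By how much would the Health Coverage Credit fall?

$294

At $239,100 — 13% of the $16,200 excess over $222,900 is $2,106; credit = $2,400 − $2,106 = $294.
At $244,100 — 13% of the $21,200 excess over $222,900 is $2,756 ≥ base, so the credit is $0.
Lost: $294 − $0 = $294.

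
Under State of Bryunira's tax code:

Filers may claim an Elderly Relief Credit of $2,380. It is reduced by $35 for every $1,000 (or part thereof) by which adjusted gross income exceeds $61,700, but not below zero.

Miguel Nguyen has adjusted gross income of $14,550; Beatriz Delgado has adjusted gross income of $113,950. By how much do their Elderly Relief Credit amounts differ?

Miguel ($14,550): Elderly Relief Credit: $14,550 is at or below the $61,700 threshold, so the full $2,380 applies.
Beatriz ($113,950): Elderly Relief Credit: income exceeds $61,700 by $52,250, which is 53 full-or-partial $1,000 increments; reduction = 53 × $35 = $1,855, leaving $525.
Difference: |$2,380 − $525| = $1,855.

$1,855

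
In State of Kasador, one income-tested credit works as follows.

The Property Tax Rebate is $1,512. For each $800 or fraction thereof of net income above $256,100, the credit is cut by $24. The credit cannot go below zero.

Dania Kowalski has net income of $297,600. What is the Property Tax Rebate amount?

Property Tax Rebate: income exceeds $256,100 by $41,500, which is 52 full-or-partial $800 increments; reduction = 52 × $24 = $1,248, leaving $264.

$264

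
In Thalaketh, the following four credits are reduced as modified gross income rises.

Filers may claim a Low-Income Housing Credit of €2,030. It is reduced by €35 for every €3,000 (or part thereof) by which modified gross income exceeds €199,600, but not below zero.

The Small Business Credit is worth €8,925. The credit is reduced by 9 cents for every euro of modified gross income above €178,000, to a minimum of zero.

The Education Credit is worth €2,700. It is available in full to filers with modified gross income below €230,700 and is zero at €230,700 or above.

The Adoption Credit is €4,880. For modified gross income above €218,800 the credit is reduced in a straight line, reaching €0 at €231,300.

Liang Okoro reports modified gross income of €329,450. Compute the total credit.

Low-Income Housing Credit: income exceeds €199,600 by €129,850, which is 44 full-or-partial €3,000 increments; reduction = 44 × €35 = €1,540, leaving €490.
Small Business Credit: 9% of the €151,450 excess over €178,000 is €13,630.50 ≥ base, so the credit is €0.
Education Credit: €329,450 meets or exceeds the €230,700 cutoff, so the credit is €0.
Adoption Credit: €329,450 is at or above €231,300, so the credit is €0.
Total: €490 + €0 + €0 + €0 = €490.

€490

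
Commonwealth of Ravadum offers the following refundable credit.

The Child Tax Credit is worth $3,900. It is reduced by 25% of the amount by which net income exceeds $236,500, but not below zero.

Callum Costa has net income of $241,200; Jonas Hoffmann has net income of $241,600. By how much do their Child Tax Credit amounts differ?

Callum ($241,200): Child Tax Credit: 25% of the $4,700 excess over $236,500 is $1,175; credit = $3,900 − $1,175 = $2,725.
Jonas ($241,600): Child Tax Credit: 25% of the $5,100 excess over $236,500 is $1,275; credit = $3,900 − $1,275 = $2,625.
Difference: |$2,725 − $2,625| = $100.

$100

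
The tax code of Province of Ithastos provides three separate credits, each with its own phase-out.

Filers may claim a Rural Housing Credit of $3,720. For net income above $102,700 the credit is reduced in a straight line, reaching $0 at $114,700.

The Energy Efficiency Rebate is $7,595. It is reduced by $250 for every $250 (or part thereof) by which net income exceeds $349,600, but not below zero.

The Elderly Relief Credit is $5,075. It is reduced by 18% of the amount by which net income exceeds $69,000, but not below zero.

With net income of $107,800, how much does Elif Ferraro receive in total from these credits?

Rural Housing Credit: $107,800 is $5,100 into a $12,000 phase-out range, leaving 6,900/12,000 of the credit: $3,720 × 6,900/12,000 = $2,139.
Energy Efficiency Rebate: $107,800 is at or below the $349,600 threshold, so the full $7,595 applies.
Elderly Relief Credit: 18% of the $38,800 excess over $69,000 is $6,984 ≥ base, so the credit is $0.
Total: $2,139 + $7,595 + $0 = $9,734.

$9,734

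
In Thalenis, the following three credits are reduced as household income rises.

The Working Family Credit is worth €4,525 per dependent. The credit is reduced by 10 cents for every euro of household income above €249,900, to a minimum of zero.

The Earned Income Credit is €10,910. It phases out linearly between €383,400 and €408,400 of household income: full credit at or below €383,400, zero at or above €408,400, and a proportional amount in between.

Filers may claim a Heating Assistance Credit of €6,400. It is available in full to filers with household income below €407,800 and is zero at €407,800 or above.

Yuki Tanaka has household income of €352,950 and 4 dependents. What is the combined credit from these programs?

Working Family Credit: base = 4 × €4,525 = €18,100. 10% of the €103,050 excess over €249,900 is €10,305; credit = €18,100 − €10,305 = €7,795.
Earned Income Credit: €352,950 is at or below the €383,400 threshold, so the full €10,910 applies.
Heating Assistance Credit: €352,950 is below the €407,800 cutoff, so the full €6,400 applies.
Total: €7,795 + €10,910 + €6,400 = €25,105.

€25,105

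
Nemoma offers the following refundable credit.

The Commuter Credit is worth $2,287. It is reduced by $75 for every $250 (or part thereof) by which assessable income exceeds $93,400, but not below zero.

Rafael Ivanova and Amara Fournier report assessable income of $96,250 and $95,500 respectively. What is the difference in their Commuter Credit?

$225

Rafael ($96,250): Commuter Credit: income exceeds $93,400 by $2,850, which is 12 full-or-partial $250 increments; reduction = 12 × $75 = $900, leaving $1,387.
Amara ($95,500): Commuter Credit: income exceeds $93,400 by $2,100, which is 9 full-or-partial $250 increments; reduction = 9 × $75 = $675, leaving $1,612.
Difference: |$1,387 − $1,612| = $225.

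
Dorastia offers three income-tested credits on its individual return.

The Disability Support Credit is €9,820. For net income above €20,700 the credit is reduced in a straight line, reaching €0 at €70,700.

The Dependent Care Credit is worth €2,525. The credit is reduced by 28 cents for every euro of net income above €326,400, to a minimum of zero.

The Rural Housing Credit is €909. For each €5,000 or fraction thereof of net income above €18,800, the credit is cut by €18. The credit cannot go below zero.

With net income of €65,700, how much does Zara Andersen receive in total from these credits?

€4,236

Disability Support Credit: €65,700 is €45,000 into a €50,000 phase-out range, leaving 5,000/50,000 of the credit: €9,820 × 5,000/50,000 = €982.
Dependent Care Credit: €65,700 is at or below the €326,400 threshold, so the full €2,525 applies.
Rural Housing Credit: income exceeds €18,800 by €46,900, which is 10 full-or-partial €5,000 increments; reduction = 10 × €18 = €180, leaving €729.
Total: €982 + €2,525 + €729 = €4,236.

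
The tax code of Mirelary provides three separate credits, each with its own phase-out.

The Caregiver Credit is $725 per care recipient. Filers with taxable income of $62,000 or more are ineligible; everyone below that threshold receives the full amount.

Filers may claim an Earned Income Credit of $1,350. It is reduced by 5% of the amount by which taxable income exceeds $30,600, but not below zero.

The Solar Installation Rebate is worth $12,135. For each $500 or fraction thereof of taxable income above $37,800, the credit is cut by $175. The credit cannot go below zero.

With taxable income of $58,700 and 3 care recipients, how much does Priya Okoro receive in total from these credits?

$6,960

Caregiver Credit: base = 3 × $725 = $2,175. $58,700 is below the $62,000 cutoff, so the full $2,175 applies.
Earned Income Credit: 5% of the $28,100 excess over $30,600 is $1,405 ≥ base, so the credit is $0.
Solar Installation Rebate: income exceeds $37,800 by $20,900, which is 42 full-or-partial $500 increments; reduction = 42 × $175 = $7,350, leaving $4,785.
Total: $2,175 + $0 + $4,785 = $6,960.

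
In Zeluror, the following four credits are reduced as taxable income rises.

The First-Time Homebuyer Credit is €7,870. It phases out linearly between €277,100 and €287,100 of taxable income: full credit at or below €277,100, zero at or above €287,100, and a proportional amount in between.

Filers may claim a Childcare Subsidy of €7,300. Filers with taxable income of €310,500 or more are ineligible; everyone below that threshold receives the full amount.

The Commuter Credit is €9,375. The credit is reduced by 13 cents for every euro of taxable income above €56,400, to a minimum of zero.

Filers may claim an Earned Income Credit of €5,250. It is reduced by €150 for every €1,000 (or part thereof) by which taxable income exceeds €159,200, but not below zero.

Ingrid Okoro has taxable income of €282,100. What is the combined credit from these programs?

First-Time Homebuyer Credit: €282,100 is €5,000 into a €10,000 phase-out range, leaving 5,000/10,000 of the credit: €7,870 × 5,000/10,000 = €3,935.
Childcare Subsidy: €282,100 is below the €310,500 cutoff, so the full €7,300 applies.
Commuter Credit: 13% of the €225,700 excess over €56,400 is €29,341 ≥ base, so the credit is €0.
Earned Income Credit: income exceeds €159,200 by €122,900 → 123 increments × €150 = €18,450 ≥ base, so the credit is €0.
Total: €3,935 + €7,300 + €0 + €0 = €11,235.

€11,235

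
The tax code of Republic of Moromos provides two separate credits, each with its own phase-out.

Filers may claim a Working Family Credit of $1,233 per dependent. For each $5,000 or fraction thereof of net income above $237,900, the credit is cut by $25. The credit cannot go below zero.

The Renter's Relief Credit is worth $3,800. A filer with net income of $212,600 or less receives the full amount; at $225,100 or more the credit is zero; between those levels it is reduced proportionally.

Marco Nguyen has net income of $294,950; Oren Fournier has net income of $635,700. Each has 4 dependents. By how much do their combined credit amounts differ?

$1,700

Marco ($294,950): Working Family Credit: base = 4 × $1,233 = $4,932. income exceeds $237,900 by $57,050, which is 12 full-or-partial $5,000 increments; reduction = 12 × $25 = $300, leaving $4,632. Renter's Relief Credit: $294,950 is at or above $225,100, so the credit is $0. total $4,632 + $0 = $4,632
Oren ($635,700): Working Family Credit: base = 4 × $1,233 = $4,932. income exceeds $237,900 by $397,800, which is 80 full-or-partial $5,000 increments; reduction = 80 × $25 = $2,000, leaving $2,932. Renter's Relief Credit: $635,700 is at or above $225,100, so the credit is $0. total $2,932 + $0 = $2,932
Difference: |$4,632 − $2,932| = $1,700.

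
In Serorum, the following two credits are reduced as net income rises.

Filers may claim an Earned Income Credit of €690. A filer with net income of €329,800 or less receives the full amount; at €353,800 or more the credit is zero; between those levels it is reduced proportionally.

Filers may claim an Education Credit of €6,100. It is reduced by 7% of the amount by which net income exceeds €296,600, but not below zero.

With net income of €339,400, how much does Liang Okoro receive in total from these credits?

€3,518

Earned Income Credit: €339,400 is €9,600 into a €24,000 phase-out range, leaving 14,400/24,000 of the credit: €690 × 14,400/24,000 = €414.
Education Credit: 7% of the €42,800 excess over €296,600 is €2,996; credit = €6,100 − €2,996 = €3,104.
Total: €414 + €3,104 = €3,518.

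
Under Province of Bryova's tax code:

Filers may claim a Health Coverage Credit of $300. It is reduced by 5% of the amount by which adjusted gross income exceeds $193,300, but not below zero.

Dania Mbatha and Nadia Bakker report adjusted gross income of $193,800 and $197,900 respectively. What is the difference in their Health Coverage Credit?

Dania ($193,800): Health Coverage Credit: 5% of the $500 excess over $193,300 is $25; credit = $300 − $25 = $275.
Nadia ($197,900): Health Coverage Credit: 5% of the $4,600 excess over $193,300 is $230; credit = $300 − $230 = $70.
Difference: |$275 − $70| = $205.

$205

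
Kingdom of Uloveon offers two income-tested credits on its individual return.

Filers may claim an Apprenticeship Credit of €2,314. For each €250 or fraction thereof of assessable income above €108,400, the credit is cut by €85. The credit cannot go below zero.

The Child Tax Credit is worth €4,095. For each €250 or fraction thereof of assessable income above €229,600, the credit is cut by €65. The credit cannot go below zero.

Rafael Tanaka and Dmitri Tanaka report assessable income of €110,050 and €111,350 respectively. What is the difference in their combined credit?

Rafael (€110,050): Apprenticeship Credit: income exceeds €108,400 by €1,650, which is 7 full-or-partial €250 increments; reduction = 7 × €85 = €595, leaving €1,719. Child Tax Credit: €110,050 is at or below the €229,600 threshold, so the full €4,095 applies. total €1,719 + €4,095 = €5,814
Dmitri (€111,350): Apprenticeship Credit: income exceeds €108,400 by €2,950, which is 12 full-or-partial €250 increments; reduction = 12 × €85 = €1,020, leaving €1,294. Child Tax Credit: €111,350 is at or below the €229,600 threshold, so the full €4,095 applies. total €1,294 + €4,095 = €5,389
Difference: |€5,814 − €5,389| = €425.

€425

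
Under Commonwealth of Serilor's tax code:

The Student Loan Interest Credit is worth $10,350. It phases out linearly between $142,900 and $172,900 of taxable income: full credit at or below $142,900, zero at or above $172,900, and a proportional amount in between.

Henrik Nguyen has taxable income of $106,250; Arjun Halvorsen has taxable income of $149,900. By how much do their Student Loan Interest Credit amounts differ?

Henrik ($106,250): Student Loan Interest Credit: $106,250 is at or below the $142,900 threshold, so the full $10,350 applies.
Arjun ($149,900): Student Loan Interest Credit: $149,900 is $7,000 into a $30,000 phase-out range, leaving 23,000/30,000 of the credit: $10,350 × 23,000/30,000 = $7,935.
Difference: |$10,350 − $7,935| = $2,415.

$2,415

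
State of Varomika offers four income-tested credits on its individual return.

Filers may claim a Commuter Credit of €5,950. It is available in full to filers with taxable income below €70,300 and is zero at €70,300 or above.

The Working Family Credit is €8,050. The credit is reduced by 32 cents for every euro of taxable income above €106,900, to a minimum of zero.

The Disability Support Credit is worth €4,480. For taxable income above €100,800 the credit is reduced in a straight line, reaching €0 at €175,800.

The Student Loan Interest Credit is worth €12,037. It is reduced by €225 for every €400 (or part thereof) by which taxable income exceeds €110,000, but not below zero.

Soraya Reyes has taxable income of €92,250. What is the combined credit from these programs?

€24,567

Commuter Credit: €92,250 meets or exceeds the €70,300 cutoff, so the credit is €0.
Working Family Credit: €92,250 is at or below the €106,900 threshold, so the full €8,050 applies.
Disability Support Credit: €92,250 is at or below the €100,800 threshold, so the full €4,480 applies.
Student Loan Interest Credit: €92,250 is at or below the €110,000 threshold, so the full €12,037 applies.
Total: €0 + €8,050 + €4,480 + €12,037 = €24,567.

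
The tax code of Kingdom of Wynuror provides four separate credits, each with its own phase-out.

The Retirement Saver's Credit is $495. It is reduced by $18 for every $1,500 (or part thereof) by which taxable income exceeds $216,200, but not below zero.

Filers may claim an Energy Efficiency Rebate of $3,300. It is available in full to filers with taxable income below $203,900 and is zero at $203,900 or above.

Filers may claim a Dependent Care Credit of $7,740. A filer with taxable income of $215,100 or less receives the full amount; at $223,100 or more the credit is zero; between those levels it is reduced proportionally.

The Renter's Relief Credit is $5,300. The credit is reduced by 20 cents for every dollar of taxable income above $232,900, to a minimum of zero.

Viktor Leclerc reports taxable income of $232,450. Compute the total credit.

Retirement Saver's Credit: income exceeds $216,200 by $16,250, which is 11 full-or-partial $1,500 increments; reduction = 11 × $18 = $198, leaving $297.
Energy Efficiency Rebate: $232,450 meets or exceeds the $203,900 cutoff, so the credit is $0.
Dependent Care Credit: $232,450 is at or above $223,100, so the credit is $0.
Renter's Relief Credit: $232,450 is at or below the $232,900 threshold, so the full $5,300 applies.
Total: $297 + $0 + $0 + $5,300 = $5,597.

$5,597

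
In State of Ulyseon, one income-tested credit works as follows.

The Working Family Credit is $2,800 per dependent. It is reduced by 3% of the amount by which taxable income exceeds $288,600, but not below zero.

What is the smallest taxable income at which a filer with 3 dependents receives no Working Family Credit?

Full credit = 3 × $2,800 = $8,400.
The credit falls by 3% of each dollar above $288,600, so it reaches zero when the excess is $8,400 / 3% = $280,000: income = $288,600 + $280,000 = $568,600.

$568,600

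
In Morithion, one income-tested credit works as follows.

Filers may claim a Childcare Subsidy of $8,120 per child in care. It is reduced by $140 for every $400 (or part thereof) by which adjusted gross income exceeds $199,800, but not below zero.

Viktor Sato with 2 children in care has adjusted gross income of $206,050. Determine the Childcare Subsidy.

Childcare Subsidy: base = 2 × $8,120 = $16,240. income exceeds $199,800 by $6,250, which is 16 full-or-partial $400 increments; reduction = 16 × $140 = $2,240, leaving $14,000.

$14,000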